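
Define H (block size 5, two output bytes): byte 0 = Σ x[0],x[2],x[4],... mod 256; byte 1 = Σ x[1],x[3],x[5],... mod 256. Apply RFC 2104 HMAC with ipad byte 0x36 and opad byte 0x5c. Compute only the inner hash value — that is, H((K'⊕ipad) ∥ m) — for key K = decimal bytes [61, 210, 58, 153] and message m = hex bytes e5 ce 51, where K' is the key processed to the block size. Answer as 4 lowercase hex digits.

1bc9

Key decimal bytes [61, 210, 58, 153] = 3d d2 3a 99 is 4 bytes ≤ B = 5; zero-pad to 5 bytes: K' = 3d d2 3a 99 00.
K' ⊕ ipad = 0b e4 0c af 36.
Inner input = 0b e4 0c af 36 ∥ e5 ce 51.
Inner hash: even-index sum = 283 mod 256 = 27; odd-index sum = 713 mod 256 = 201 → 1b c9.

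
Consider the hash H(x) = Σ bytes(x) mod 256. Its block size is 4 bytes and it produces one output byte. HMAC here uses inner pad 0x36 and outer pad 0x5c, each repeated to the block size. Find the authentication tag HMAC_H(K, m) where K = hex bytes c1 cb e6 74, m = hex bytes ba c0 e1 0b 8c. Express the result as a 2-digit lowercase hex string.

0e

Key hex bytes c1 cb e6 74 is exactly B = 4 bytes: K' = c1 cb e6 74.
K' ⊕ ipad = f7 fd d0 42.  K' ⊕ opad = 9d 97 ba 28.
Inner input = (K'⊕ipad) ∥ m = f7 fd d0 42 ∥ ba c0 e1 0b 8c.
Inner hash: sum = 247+253+208+66+186+192+225+11+140 = 1528; mod 256 = 248 → f8.
Outer input = (K'⊕opad) ∥ inner = 9d 97 ba 28 ∥ f8.
Outer hash (tag): sum = 157+151+186+40+248 = 782; mod 256 = 14 → 0e.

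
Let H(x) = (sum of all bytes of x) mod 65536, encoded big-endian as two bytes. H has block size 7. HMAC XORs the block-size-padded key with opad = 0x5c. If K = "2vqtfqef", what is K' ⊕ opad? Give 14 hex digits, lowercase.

Key "2vqtfqef" = 32 76 71 74 66 71 65 66 is 8 bytes > B = 7, so hash it first: H(key) = 03 2f, then zero-pad to 7 bytes: K' = 03 2f 00 00 00 00 00.
XOR each byte with 0x5c: 03⊕5c=5f, 2f⊕5c=73, 00⊕5c=5c, 00⊕5c=5c, 00⊕5c=5c, 00⊕5c=5c, 00⊕5c=5c.

5f735c5c5c5c5c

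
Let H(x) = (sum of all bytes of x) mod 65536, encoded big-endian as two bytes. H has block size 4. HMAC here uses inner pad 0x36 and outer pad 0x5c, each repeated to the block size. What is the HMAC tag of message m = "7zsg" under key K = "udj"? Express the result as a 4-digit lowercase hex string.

Key "udj" = 75 64 6a is 3 bytes ≤ B = 4; zero-pad to 4 bytes: K' = 75 64 6a 00.
K' ⊕ ipad = 43 52 5c 36.  K' ⊕ opad = 29 38 36 5c.
Inner input = (K'⊕ipad) ∥ m = 43 52 5c 36 ∥ 37 7a 73 67.
Inner hash: sum = 67+82+92+54+55+122+115+103 = 690 → 02 b2.
Outer input = (K'⊕opad) ∥ inner = 29 38 36 5c ∥ 02 b2.
Outer hash (tag): sum = 41+56+54+92+2+178 = 423 → 01 a7.

01a7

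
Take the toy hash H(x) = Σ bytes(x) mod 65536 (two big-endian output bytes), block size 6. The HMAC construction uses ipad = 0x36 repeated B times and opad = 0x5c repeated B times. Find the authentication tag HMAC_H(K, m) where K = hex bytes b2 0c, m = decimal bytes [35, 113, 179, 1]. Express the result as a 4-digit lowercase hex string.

Key hex bytes b2 0c is 2 bytes ≤ B = 6; zero-pad to 6 bytes: K' = b2 0c 00 00 00 00.
K' ⊕ ipad = 84 3a 36 36 36 36.  K' ⊕ opad = ee 50 5c 5c 5c 5c.
Inner input = (K'⊕ipad) ∥ m = 84 3a 36 36 36 36 ∥ 23 71 b3 01.
Inner hash: sum = 132+58+54+54+54+54+35+113+179+1 = 734 → 02 de.
Outer input = (K'⊕opad) ∥ inner = ee 50 5c 5c 5c 5c ∥ 02 de.
Outer hash (tag): sum = 238+80+92+92+92+92+2+222 = 910 → 03 8e.

038e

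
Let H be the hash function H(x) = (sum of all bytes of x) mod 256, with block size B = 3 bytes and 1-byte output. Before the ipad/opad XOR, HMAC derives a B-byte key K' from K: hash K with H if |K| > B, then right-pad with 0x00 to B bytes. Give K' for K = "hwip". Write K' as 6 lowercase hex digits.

|K| = 4 > B = 3, so first hash the key.
H(K): sum = 104+119+105+112 = 440; mod 256 = 184 → b8.
Zero-pad H(K) = b8 to 3 bytes: K' = b8 00 00.

b80000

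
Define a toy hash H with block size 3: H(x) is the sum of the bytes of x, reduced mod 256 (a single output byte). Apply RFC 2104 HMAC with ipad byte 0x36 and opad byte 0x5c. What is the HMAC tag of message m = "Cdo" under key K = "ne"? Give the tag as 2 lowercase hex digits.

be

Key "ne" = 6e 65 is 2 bytes ≤ B = 3; zero-pad to 3 bytes: K' = 6e 65 00.
K' ⊕ ipad = 58 53 36.  K' ⊕ opad = 32 39 5c.
Inner input = (K'⊕ipad) ∥ m = 58 53 36 ∥ 43 64 6f.
Inner hash: sum = 88+83+54+67+100+111 = 503; mod 256 = 247 → f7.
Outer input = (K'⊕opad) ∥ inner = 32 39 5c ∥ f7.
Outer hash (tag): sum = 50+57+92+247 = 446; mod 256 = 190 → be.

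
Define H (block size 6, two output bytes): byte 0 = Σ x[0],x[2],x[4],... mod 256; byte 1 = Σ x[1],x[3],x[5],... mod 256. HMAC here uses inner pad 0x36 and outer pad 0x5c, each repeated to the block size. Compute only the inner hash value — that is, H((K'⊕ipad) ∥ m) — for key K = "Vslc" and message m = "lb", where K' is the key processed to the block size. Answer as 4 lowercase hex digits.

Key "Vslc" = 56 73 6c 63 is 4 bytes ≤ B = 6; zero-pad to 6 bytes: K' = 56 73 6c 63 00 00.
K' ⊕ ipad = 60 45 5a 55 36 36.
Inner input = 60 45 5a 55 36 36 ∥ 6c 62.
Inner hash: even-index sum = 348 mod 256 = 92; odd-index sum = 306 mod 256 = 50 → 5c 32.

5c32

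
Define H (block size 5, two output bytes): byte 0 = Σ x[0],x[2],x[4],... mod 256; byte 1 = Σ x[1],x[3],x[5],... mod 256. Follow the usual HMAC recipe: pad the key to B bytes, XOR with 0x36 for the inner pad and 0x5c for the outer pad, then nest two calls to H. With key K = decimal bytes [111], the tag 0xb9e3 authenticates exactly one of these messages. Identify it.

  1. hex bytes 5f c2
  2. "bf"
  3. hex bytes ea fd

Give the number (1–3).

2

Key decimal bytes [111] = 6f is 1 byte ≤ B = 5; zero-pad to 5 bytes: K' = 6f 00 00 00 00.
K' ⊕ ipad = 59 36 36 36 36; K' ⊕ opad = 33 5c 5c 5c 5c.
m1: inner = H(59 36 36 36 36 5f c2) = 87 cb; tag = H(33 5c 5c 5c 5c 87 cb) = b63f
m2: inner = H(59 36 36 36 36 62 66) = 2b ce; tag = H(33 5c 5c 5c 5c 2b ce) = b9e3 ← matches
m3: inner = H(59 36 36 36 36 ea fd) = c2 56; tag = H(33 5c 5c 5c 5c c2 56) = 417a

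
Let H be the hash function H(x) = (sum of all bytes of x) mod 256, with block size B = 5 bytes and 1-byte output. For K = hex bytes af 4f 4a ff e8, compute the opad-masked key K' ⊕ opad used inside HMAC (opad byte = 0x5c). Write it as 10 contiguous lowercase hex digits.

Key hex bytes af 4f 4a ff e8 is exactly B = 5 bytes: K' = af 4f 4a ff e8.
XOR each byte with 0x5c: af⊕5c=f3, 4f⊕5c=13, 4a⊕5c=16, ff⊕5c=a3, e8⊕5c=b4.

f31316a3b4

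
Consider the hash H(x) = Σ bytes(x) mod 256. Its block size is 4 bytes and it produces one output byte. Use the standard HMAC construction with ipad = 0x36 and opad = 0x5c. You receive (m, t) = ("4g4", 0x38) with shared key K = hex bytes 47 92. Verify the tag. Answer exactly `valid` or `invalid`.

invalid

Key hex bytes 47 92 is 2 bytes ≤ B = 4; zero-pad to 4 bytes: K' = 47 92 00 00.
K' ⊕ ipad = 71 a4 36 36; K' ⊕ opad = 1b ce 5c 5c.
Inner hash: sum = 113+164+54+54+52+103+52 = 592; mod 256 = 80 → 50.
Outer hash (recomputed tag): sum = 27+206+92+92+80 = 497; mod 256 = 241 → f1.
Recomputed tag = f1; claimed = 38 → mismatch.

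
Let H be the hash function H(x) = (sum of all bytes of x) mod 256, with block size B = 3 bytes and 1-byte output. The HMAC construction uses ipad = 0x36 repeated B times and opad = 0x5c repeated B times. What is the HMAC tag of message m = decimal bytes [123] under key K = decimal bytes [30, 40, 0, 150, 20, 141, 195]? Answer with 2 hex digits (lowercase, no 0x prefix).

31

Key decimal bytes [30, 40, 0, 150, 20, 141, 195] = 1e 28 00 96 14 8d c3 is 7 bytes > B = 3, so hash it first: H(key) = 40, then zero-pad to 3 bytes: K' = 40 00 00.
K' ⊕ ipad = 76 36 36.  K' ⊕ opad = 1c 5c 5c.
Inner input = (K'⊕ipad) ∥ m = 76 36 36 ∥ 7b.
Inner hash: sum = 118+54+54+123 = 349; mod 256 = 93 → 5d.
Outer input = (K'⊕opad) ∥ inner = 1c 5c 5c ∥ 5d.
Outer hash (tag): sum = 28+92+92+93 = 305; mod 256 = 49 → 31.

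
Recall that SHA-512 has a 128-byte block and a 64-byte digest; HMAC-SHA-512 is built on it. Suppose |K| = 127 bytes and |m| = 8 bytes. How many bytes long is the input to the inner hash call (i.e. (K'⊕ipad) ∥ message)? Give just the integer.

136

Key is 127 ≤ 128 bytes, zero-padded: |K'| = 128.
Inner input = (K'⊕ipad) ∥ m → 128 + 8 = 136 bytes.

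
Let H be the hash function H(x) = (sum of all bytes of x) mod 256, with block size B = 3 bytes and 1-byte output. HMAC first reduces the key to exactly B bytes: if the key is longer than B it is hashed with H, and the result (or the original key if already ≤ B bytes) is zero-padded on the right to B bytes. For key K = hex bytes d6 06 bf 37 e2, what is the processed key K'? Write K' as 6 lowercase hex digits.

|K| = 5 > B = 3, so first hash the key.
H(K): sum = 214+6+191+55+226 = 692; mod 256 = 180 → b4.
Zero-pad H(K) = b4 to 3 bytes: K' = b4 00 00.

b40000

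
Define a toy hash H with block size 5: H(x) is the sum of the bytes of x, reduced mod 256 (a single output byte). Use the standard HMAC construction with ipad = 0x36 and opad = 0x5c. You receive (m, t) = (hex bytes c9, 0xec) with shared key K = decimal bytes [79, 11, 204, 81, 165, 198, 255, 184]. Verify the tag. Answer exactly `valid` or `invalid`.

invalid

Key decimal bytes [79, 11, 204, 81, 165, 198, 255, 184] = 4f 0b cc 51 a5 c6 ff b8 is 8 bytes > B = 5, so hash it first: H(key) = 99, then zero-pad to 5 bytes: K' = 99 00 00 00 00.
K' ⊕ ipad = af 36 36 36 36; K' ⊕ opad = c5 5c 5c 5c 5c.
Inner hash: sum = 175+54+54+54+54+201 = 592; mod 256 = 80 → 50.
Outer hash (recomputed tag): sum = 197+92+92+92+92+80 = 645; mod 256 = 133 → 85.
Recomputed tag = 85; claimed = ec → mismatch.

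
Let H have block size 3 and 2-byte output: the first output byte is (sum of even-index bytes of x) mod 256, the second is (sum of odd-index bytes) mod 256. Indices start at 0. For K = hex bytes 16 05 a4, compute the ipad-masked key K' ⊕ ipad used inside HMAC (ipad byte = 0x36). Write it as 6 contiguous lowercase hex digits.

203392

Key hex bytes 16 05 a4 is exactly B = 3 bytes: K' = 16 05 a4.
XOR each byte with 0x36: 16⊕36=20, 05⊕36=33, a4⊕36=92.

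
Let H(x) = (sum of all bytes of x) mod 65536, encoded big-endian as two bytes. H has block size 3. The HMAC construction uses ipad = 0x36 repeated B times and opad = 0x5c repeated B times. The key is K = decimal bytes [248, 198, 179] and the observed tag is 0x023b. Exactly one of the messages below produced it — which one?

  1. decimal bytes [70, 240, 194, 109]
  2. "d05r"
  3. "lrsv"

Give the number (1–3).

3

Key decimal bytes [248, 198, 179] = f8 c6 b3 is exactly B = 3 bytes: K' = f8 c6 b3.
K' ⊕ ipad = ce f0 85; K' ⊕ opad = a4 9a ef.
m1: inner = H(ce f0 85 46 f0 c2 6d) = 04 a8; tag = H(a4 9a ef 04 a8) = 02d9
m2: inner = H(ce f0 85 64 30 35 72) = 03 7e; tag = H(a4 9a ef 03 7e) = 02ae
m3: inner = H(ce f0 85 6c 72 73 76) = 04 0a; tag = H(a4 9a ef 04 0a) = 023b ← matches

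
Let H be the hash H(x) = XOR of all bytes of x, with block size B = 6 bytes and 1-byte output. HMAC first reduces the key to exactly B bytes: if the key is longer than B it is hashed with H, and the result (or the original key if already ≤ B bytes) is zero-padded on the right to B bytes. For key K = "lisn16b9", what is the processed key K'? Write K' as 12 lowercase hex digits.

|K| = 8 > B = 6, so first hash the key.
H(K): XOR 6c⊕69⊕73⊕6e⊕31⊕36⊕62⊕39 = 44.
Zero-pad H(K) = 44 to 6 bytes: K' = 44 00 00 00 00 00.

440000000000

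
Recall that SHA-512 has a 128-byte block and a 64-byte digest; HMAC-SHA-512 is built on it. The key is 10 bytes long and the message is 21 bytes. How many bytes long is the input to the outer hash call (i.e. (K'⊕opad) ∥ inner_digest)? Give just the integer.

192

Key is 10 ≤ 128 bytes, zero-padded: |K'| = 128.
Outer input = (K'⊕opad) ∥ H(inner) → 128 + 64 = 192 bytes.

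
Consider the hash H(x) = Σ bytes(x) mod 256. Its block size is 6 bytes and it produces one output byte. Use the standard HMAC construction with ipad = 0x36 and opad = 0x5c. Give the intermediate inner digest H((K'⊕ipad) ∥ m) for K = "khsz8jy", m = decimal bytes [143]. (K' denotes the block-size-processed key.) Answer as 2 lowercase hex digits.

8a

Key "khsz8jy" = 6b 68 73 7a 38 6a 79 is 7 bytes > B = 6, so hash it first: H(key) = db, then zero-pad to 6 bytes: K' = db 00 00 00 00 00.
K' ⊕ ipad = ed 36 36 36 36 36.
Inner input = ed 36 36 36 36 36 ∥ 8f.
Inner hash: sum = 237+54+54+54+54+54+143 = 650; mod 256 = 138 → 8a.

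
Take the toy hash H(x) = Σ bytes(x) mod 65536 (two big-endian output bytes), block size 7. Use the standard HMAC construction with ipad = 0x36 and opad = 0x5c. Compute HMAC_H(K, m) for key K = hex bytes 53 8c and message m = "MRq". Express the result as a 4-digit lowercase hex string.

02eb

Key hex bytes 53 8c is 2 bytes ≤ B = 7; zero-pad to 7 bytes: K' = 53 8c 00 00 00 00 00.
K' ⊕ ipad = 65 ba 36 36 36 36 36.  K' ⊕ opad = 0f d0 5c 5c 5c 5c 5c.
Inner input = (K'⊕ipad) ∥ m = 65 ba 36 36 36 36 36 ∥ 4d 52 71.
Inner hash: sum = 101+186+54+54+54+54+54+77+82+113 = 829 → 03 3d.
Outer input = (K'⊕opad) ∥ inner = 0f d0 5c 5c 5c 5c 5c ∥ 03 3d.
Outer hash (tag): sum = 15+208+92+92+92+92+92+3+61 = 747 → 02 eb.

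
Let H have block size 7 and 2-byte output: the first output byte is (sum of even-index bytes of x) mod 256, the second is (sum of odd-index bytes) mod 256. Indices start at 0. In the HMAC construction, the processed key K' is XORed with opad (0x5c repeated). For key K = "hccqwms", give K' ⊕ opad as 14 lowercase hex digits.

343f3f2d2b312f

Key "hccqwms" = 68 63 63 71 77 6d 73 is exactly B = 7 bytes: K' = 68 63 63 71 77 6d 73.
XOR each byte with 0x5c: 68⊕5c=34, 63⊕5c=3f, 63⊕5c=3f, 71⊕5c=2d, 77⊕5c=2b, 6d⊕5c=31, 73⊕5c=2f.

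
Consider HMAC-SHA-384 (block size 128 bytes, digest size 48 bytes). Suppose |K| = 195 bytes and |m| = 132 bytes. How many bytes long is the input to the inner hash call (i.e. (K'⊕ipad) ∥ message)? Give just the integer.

260

Key is 195 > 128 bytes, so it is hashed to 48 bytes then zero-padded to 128: |K'| = 128.
Inner input = (K'⊕ipad) ∥ m → 128 + 132 = 260 bytes.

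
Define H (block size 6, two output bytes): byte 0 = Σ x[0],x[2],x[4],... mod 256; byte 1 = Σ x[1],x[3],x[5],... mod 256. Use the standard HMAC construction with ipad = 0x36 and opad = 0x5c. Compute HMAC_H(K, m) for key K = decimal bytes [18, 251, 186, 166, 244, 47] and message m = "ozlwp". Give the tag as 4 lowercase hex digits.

997b

Key decimal bytes [18, 251, 186, 166, 244, 47] = 12 fb ba a6 f4 2f is exactly B = 6 bytes: K' = 12 fb ba a6 f4 2f.
K' ⊕ ipad = 24 cd 8c 90 c2 19.  K' ⊕ opad = 4e a7 e6 fa a8 73.
Inner input = (K'⊕ipad) ∥ m = 24 cd 8c 90 c2 19 ∥ 6f 7a 6c 77 70.
Inner hash: even-index sum = 701 mod 256 = 189; odd-index sum = 615 mod 256 = 103 → bd 67.
Outer input = (K'⊕opad) ∥ inner = 4e a7 e6 fa a8 73 ∥ bd 67.
Outer hash (tag): even-index sum = 665 mod 256 = 153; odd-index sum = 635 mod 256 = 123 → 99 7b.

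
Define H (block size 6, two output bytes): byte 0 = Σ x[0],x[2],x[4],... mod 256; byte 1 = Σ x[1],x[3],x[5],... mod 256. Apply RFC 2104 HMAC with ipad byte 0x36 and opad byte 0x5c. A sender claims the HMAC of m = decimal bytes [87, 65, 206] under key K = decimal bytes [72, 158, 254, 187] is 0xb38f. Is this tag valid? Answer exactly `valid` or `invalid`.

Key decimal bytes [72, 158, 254, 187] = 48 9e fe bb is 4 bytes ≤ B = 6; zero-pad to 6 bytes: K' = 48 9e fe bb 00 00.
K' ⊕ ipad = 7e a8 c8 8d 36 36; K' ⊕ opad = 14 c2 a2 e7 5c 5c.
Inner hash: even-index sum = 673 mod 256 = 161; odd-index sum = 428 mod 256 = 172 → a1 ac.
Outer hash (recomputed tag): even-index sum = 435 mod 256 = 179; odd-index sum = 689 mod 256 = 177 → b3 b1.
Recomputed tag = b3b1; claimed = b38f → mismatch.

invalid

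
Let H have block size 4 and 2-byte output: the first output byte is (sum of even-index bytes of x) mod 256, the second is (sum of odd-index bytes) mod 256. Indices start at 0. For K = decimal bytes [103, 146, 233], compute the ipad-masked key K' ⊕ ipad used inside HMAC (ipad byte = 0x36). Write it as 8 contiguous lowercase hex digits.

Key decimal bytes [103, 146, 233] = 67 92 e9 is 3 bytes ≤ B = 4; zero-pad to 4 bytes: K' = 67 92 e9 00.
XOR each byte with 0x36: 67⊕36=51, 92⊕36=a4, e9⊕36=df, 00⊕36=36.

51a4df36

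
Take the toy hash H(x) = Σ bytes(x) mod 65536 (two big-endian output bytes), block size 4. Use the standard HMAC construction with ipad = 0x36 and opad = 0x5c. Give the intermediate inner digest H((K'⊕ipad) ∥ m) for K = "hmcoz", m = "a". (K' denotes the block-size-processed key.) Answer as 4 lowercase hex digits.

0118

Key "hmcoz" = 68 6d 63 6f 7a is 5 bytes > B = 4, so hash it first: H(key) = 02 21, then zero-pad to 4 bytes: K' = 02 21 00 00.
K' ⊕ ipad = 34 17 36 36.
Inner input = 34 17 36 36 ∥ 61.
Inner hash: sum = 52+23+54+54+97 = 280 → 01 18.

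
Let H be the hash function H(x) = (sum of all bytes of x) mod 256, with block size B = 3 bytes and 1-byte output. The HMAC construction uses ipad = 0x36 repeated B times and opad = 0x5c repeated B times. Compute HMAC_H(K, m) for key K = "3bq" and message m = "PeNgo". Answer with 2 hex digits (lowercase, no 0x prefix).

53

Key "3bq" = 33 62 71 is exactly B = 3 bytes: K' = 33 62 71.
K' ⊕ ipad = 05 54 47.  K' ⊕ opad = 6f 3e 2d.
Inner input = (K'⊕ipad) ∥ m = 05 54 47 ∥ 50 65 4e 67 6f.
Inner hash: sum = 5+84+71+80+101+78+103+111 = 633; mod 256 = 121 → 79.
Outer input = (K'⊕opad) ∥ inner = 6f 3e 2d ∥ 79.
Outer hash (tag): sum = 111+62+45+121 = 339; mod 256 = 83 → 53.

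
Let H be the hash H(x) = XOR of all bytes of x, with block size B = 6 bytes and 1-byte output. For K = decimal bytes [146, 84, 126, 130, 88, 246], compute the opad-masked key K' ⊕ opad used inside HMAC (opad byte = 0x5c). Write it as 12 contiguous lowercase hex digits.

Key decimal bytes [146, 84, 126, 130, 88, 246] = 92 54 7e 82 58 f6 is exactly B = 6 bytes: K' = 92 54 7e 82 58 f6.
XOR each byte with 0x5c: 92⊕5c=ce, 54⊕5c=08, 7e⊕5c=22, 82⊕5c=de, 58⊕5c=04, f6⊕5c=aa.

ce0822de04aa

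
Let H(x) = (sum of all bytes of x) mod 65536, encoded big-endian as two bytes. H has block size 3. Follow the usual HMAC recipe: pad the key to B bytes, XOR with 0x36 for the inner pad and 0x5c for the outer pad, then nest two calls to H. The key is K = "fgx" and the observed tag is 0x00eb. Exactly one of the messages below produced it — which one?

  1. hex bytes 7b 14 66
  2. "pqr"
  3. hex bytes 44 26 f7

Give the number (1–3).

3

Key "fgx" = 66 67 78 is exactly B = 3 bytes: K' = 66 67 78.
K' ⊕ ipad = 50 51 4e; K' ⊕ opad = 3a 3b 24.
m1: inner = H(50 51 4e 7b 14 66) = 01 e4; tag = H(3a 3b 24 01 e4) = 017e
m2: inner = H(50 51 4e 70 71 72) = 02 42; tag = H(3a 3b 24 02 42) = 00dd
m3: inner = H(50 51 4e 44 26 f7) = 02 50; tag = H(3a 3b 24 02 50) = 00eb ← matches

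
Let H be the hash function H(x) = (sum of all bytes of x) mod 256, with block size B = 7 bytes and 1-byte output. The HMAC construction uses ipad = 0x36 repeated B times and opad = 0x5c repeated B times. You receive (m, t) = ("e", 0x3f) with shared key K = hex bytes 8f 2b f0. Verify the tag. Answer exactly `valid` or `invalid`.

Key hex bytes 8f 2b f0 is 3 bytes ≤ B = 7; zero-pad to 7 bytes: K' = 8f 2b f0 00 00 00 00.
K' ⊕ ipad = b9 1d c6 36 36 36 36; K' ⊕ opad = d3 77 ac 5c 5c 5c 5c.
Inner hash: sum = 185+29+198+54+54+54+54+101 = 729; mod 256 = 217 → d9.
Outer hash (recomputed tag): sum = 211+119+172+92+92+92+92+217 = 1087; mod 256 = 63 → 3f.
Recomputed tag = 3f; claimed = 3f → match.

valid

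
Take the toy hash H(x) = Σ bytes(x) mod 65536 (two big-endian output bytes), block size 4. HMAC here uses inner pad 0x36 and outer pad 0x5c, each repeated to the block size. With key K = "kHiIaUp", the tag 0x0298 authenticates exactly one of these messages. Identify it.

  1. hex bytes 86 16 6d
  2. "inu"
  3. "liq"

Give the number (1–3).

Key "kHiIaUp" = 6b 48 69 49 61 55 70 is 7 bytes > B = 4, so hash it first: H(key) = 02 8b, then zero-pad to 4 bytes: K' = 02 8b 00 00.
K' ⊕ ipad = 34 bd 36 36; K' ⊕ opad = 5e d7 5c 5c.
m1: inner = H(34 bd 36 36 86 16 6d) = 02 66; tag = H(5e d7 5c 5c 02 66) = 0255
m2: inner = H(34 bd 36 36 69 6e 75) = 02 a9; tag = H(5e d7 5c 5c 02 a9) = 0298 ← matches
m3: inner = H(34 bd 36 36 6c 69 71) = 02 a3; tag = H(5e d7 5c 5c 02 a3) = 0292

2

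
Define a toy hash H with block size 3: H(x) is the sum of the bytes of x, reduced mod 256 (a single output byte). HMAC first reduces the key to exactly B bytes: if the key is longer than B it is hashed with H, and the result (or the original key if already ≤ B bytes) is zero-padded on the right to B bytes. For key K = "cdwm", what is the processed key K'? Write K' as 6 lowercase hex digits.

|K| = 4 > B = 3, so first hash the key.
H(K): sum = 99+100+119+109 = 427; mod 256 = 171 → ab.
Zero-pad H(K) = ab to 3 bytes: K' = ab 00 00.

ab0000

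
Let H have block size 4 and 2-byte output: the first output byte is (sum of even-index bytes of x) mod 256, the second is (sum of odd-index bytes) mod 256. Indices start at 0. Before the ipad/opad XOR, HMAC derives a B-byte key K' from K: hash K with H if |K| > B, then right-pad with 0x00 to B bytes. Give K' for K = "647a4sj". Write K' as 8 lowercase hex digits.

|K| = 7 > B = 4, so first hash the key.
H(K): even-index sum = 267 mod 256 = 11; odd-index sum = 264 mod 256 = 8 → 0b 08.
Zero-pad H(K) = 0b 08 to 4 bytes: K' = 0b 08 00 00.

0b080000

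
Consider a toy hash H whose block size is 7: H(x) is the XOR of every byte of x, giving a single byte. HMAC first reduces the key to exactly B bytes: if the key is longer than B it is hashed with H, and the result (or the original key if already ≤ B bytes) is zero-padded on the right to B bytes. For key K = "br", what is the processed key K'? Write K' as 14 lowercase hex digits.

62720000000000

Key "br" = 62 72 is 2 bytes ≤ B = 7; zero-pad to 7 bytes: K' = 62 72 00 00 00 00 00.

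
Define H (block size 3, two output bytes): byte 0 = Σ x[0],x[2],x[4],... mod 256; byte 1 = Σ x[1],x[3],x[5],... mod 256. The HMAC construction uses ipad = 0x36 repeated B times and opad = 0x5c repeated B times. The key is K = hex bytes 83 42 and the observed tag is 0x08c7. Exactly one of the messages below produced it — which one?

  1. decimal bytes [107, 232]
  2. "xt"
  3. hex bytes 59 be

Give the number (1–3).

Key hex bytes 83 42 is 2 bytes ≤ B = 3; zero-pad to 3 bytes: K' = 83 42 00.
K' ⊕ ipad = b5 74 36; K' ⊕ opad = df 1e 5c.
m1: inner = H(b5 74 36 6b e8) = d3 df; tag = H(df 1e 5c d3 df) = 1af1
m2: inner = H(b5 74 36 78 74) = 5f ec; tag = H(df 1e 5c 5f ec) = 277d
m3: inner = H(b5 74 36 59 be) = a9 cd; tag = H(df 1e 5c a9 cd) = 08c7 ← matches

3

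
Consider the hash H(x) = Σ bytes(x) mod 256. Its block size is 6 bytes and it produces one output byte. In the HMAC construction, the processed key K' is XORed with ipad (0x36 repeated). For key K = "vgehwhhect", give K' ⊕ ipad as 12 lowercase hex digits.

Key "vgehwhhect" = 76 67 65 68 77 68 68 65 63 74 is 10 bytes > B = 6, so hash it first: H(key) = 2d, then zero-pad to 6 bytes: K' = 2d 00 00 00 00 00.
XOR each byte with 0x36: 2d⊕36=1b, 00⊕36=36, 00⊕36=36, 00⊕36=36, 00⊕36=36, 00⊕36=36.

1b3636363636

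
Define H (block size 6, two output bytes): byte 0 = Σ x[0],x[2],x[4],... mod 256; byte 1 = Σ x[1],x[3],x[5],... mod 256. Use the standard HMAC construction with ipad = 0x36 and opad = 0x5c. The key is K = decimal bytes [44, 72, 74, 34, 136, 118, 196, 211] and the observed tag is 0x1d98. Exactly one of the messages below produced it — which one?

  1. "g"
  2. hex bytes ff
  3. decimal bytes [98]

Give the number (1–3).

1

Key decimal bytes [44, 72, 74, 34, 136, 118, 196, 211] = 2c 48 4a 22 88 76 c4 d3 is 8 bytes > B = 6, so hash it first: H(key) = c2 b3, then zero-pad to 6 bytes: K' = c2 b3 00 00 00 00.
K' ⊕ ipad = f4 85 36 36 36 36; K' ⊕ opad = 9e ef 5c 5c 5c 5c.
m1: inner = H(f4 85 36 36 36 36 67) = c7 f1; tag = H(9e ef 5c 5c 5c 5c c7 f1) = 1d98 ← matches
m2: inner = H(f4 85 36 36 36 36 ff) = 5f f1; tag = H(9e ef 5c 5c 5c 5c 5f f1) = b598
m3: inner = H(f4 85 36 36 36 36 62) = c2 f1; tag = H(9e ef 5c 5c 5c 5c c2 f1) = 1898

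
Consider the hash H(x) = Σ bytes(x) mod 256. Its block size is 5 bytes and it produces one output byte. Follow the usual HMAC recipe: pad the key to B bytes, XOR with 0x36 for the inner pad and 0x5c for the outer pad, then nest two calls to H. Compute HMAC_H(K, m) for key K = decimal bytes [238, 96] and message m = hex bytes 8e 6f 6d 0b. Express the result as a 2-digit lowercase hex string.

47

Key decimal bytes [238, 96] = ee 60 is 2 bytes ≤ B = 5; zero-pad to 5 bytes: K' = ee 60 00 00 00.
K' ⊕ ipad = d8 56 36 36 36.  K' ⊕ opad = b2 3c 5c 5c 5c.
Inner input = (K'⊕ipad) ∥ m = d8 56 36 36 36 ∥ 8e 6f 6d 0b.
Inner hash: sum = 216+86+54+54+54+142+111+109+11 = 837; mod 256 = 69 → 45.
Outer input = (K'⊕opad) ∥ inner = b2 3c 5c 5c 5c ∥ 45.
Outer hash (tag): sum = 178+60+92+92+92+69 = 583; mod 256 = 71 → 47.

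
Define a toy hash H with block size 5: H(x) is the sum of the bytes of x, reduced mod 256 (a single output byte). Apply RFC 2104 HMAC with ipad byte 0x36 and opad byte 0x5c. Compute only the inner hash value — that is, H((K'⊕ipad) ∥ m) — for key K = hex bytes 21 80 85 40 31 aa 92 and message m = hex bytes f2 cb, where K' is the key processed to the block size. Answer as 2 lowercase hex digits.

Key hex bytes 21 80 85 40 31 aa 92 is 7 bytes > B = 5, so hash it first: H(key) = d3, then zero-pad to 5 bytes: K' = d3 00 00 00 00.
K' ⊕ ipad = e5 36 36 36 36.
Inner input = e5 36 36 36 36 ∥ f2 cb.
Inner hash: sum = 229+54+54+54+54+242+203 = 890; mod 256 = 122 → 7a.

7a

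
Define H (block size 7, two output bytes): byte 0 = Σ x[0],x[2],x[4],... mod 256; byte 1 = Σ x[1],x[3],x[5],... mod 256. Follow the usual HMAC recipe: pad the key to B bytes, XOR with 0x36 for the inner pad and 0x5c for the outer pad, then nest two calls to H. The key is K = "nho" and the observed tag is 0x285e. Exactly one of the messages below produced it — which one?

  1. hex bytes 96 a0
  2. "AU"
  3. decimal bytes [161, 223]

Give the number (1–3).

2

Key "nho" = 6e 68 6f is 3 bytes ≤ B = 7; zero-pad to 7 bytes: K' = 6e 68 6f 00 00 00 00.
K' ⊕ ipad = 58 5e 59 36 36 36 36; K' ⊕ opad = 32 34 33 5c 5c 5c 5c.
m1: inner = H(58 5e 59 36 36 36 36 96 a0) = bd 60; tag = H(32 34 33 5c 5c 5c 5c bd 60) = 7da9
m2: inner = H(58 5e 59 36 36 36 36 41 55) = 72 0b; tag = H(32 34 33 5c 5c 5c 5c 72 0b) = 285e ← matches
m3: inner = H(58 5e 59 36 36 36 36 a1 df) = fc 6b; tag = H(32 34 33 5c 5c 5c 5c fc 6b) = 88e8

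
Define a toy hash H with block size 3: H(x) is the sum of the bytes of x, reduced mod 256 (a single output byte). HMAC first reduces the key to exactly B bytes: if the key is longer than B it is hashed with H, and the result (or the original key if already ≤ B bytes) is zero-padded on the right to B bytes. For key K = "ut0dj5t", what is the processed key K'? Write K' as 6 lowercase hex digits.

|K| = 7 > B = 3, so first hash the key.
H(K): sum = 117+116+48+100+106+53+116 = 656; mod 256 = 144 → 90.
Zero-pad H(K) = 90 to 3 bytes: K' = 90 00 00.

900000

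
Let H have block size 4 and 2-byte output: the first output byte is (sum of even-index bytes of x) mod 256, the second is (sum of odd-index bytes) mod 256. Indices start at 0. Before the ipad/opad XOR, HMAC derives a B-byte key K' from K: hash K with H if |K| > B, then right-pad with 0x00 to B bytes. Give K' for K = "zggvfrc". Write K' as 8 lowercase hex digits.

aa4f0000

|K| = 7 > B = 4, so first hash the key.
H(K): even-index sum = 426 mod 256 = 170; odd-index sum = 335 mod 256 = 79 → aa 4f.
Zero-pad H(K) = aa 4f to 4 bytes: K' = aa 4f 00 00.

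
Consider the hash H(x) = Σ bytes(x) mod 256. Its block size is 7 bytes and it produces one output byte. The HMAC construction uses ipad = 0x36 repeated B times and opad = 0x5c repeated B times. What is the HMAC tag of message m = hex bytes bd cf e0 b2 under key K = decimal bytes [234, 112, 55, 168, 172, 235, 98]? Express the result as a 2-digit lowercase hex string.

d0

Key decimal bytes [234, 112, 55, 168, 172, 235, 98] = ea 70 37 a8 ac eb 62 is exactly B = 7 bytes: K' = ea 70 37 a8 ac eb 62.
K' ⊕ ipad = dc 46 01 9e 9a dd 54.  K' ⊕ opad = b6 2c 6b f4 f0 b7 3e.
Inner input = (K'⊕ipad) ∥ m = dc 46 01 9e 9a dd 54 ∥ bd cf e0 b2.
Inner hash: sum = 220+70+1+158+154+221+84+189+207+224+178 = 1706; mod 256 = 170 → aa.
Outer input = (K'⊕opad) ∥ inner = b6 2c 6b f4 f0 b7 3e ∥ aa.
Outer hash (tag): sum = 182+44+107+244+240+183+62+170 = 1232; mod 256 = 208 → d0.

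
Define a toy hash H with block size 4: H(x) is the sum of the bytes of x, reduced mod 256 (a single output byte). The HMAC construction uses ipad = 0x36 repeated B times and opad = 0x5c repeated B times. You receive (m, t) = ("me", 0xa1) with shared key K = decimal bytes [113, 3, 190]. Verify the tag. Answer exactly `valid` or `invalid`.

Key decimal bytes [113, 3, 190] = 71 03 be is 3 bytes ≤ B = 4; zero-pad to 4 bytes: K' = 71 03 be 00.
K' ⊕ ipad = 47 35 88 36; K' ⊕ opad = 2d 5f e2 5c.
Inner hash: sum = 71+53+136+54+109+101 = 524; mod 256 = 12 → 0c.
Outer hash (recomputed tag): sum = 45+95+226+92+12 = 470; mod 256 = 214 → d6.
Recomputed tag = d6; claimed = a1 → mismatch.

invalid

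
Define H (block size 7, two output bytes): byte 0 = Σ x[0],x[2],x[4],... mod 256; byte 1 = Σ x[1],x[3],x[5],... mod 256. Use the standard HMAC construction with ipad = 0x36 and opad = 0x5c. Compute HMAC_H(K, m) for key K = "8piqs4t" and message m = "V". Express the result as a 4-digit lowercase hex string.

Key "8piqs4t" = 38 70 69 71 73 34 74 is exactly B = 7 bytes: K' = 38 70 69 71 73 34 74.
K' ⊕ ipad = 0e 46 5f 47 45 02 42.  K' ⊕ opad = 64 2c 35 2d 2f 68 28.
Inner input = (K'⊕ipad) ∥ m = 0e 46 5f 47 45 02 42 ∥ 56.
Inner hash: even-index sum = 244 mod 256 = 244; odd-index sum = 229 mod 256 = 229 → f4 e5.
Outer input = (K'⊕opad) ∥ inner = 64 2c 35 2d 2f 68 28 ∥ f4 e5.
Outer hash (tag): even-index sum = 469 mod 256 = 213; odd-index sum = 437 mod 256 = 181 → d5 b5.

d5b5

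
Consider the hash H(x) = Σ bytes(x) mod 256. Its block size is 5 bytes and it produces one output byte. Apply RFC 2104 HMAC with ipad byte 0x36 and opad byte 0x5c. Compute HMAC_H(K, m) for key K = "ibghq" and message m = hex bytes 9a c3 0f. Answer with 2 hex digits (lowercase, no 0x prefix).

Key "ibghq" = 69 62 67 68 71 is exactly B = 5 bytes: K' = 69 62 67 68 71.
K' ⊕ ipad = 5f 54 51 5e 47.  K' ⊕ opad = 35 3e 3b 34 2d.
Inner input = (K'⊕ipad) ∥ m = 5f 54 51 5e 47 ∥ 9a c3 0f.
Inner hash: sum = 95+84+81+94+71+154+195+15 = 789; mod 256 = 21 → 15.
Outer input = (K'⊕opad) ∥ inner = 35 3e 3b 34 2d ∥ 15.
Outer hash (tag): sum = 53+62+59+52+45+21 = 292; mod 256 = 36 → 24.

24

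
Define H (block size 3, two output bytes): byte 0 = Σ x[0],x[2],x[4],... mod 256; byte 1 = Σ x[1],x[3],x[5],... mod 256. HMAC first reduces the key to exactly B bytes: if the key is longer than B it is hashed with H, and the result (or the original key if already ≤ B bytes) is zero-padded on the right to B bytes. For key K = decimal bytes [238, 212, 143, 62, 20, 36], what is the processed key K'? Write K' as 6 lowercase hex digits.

913600

|K| = 6 > B = 3, so first hash the key.
H(K): even-index sum = 401 mod 256 = 145; odd-index sum = 310 mod 256 = 54 → 91 36.
Zero-pad H(K) = 91 36 to 3 bytes: K' = 91 36 00.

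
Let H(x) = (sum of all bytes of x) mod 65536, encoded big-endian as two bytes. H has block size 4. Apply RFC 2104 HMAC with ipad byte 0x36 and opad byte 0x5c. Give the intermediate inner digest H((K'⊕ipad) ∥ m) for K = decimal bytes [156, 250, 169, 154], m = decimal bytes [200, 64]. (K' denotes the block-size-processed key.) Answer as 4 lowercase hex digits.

03c9

Key decimal bytes [156, 250, 169, 154] = 9c fa a9 9a is exactly B = 4 bytes: K' = 9c fa a9 9a.
K' ⊕ ipad = aa cc 9f ac.
Inner input = aa cc 9f ac ∥ c8 40.
Inner hash: sum = 170+204+159+172+200+64 = 969 → 03 c9.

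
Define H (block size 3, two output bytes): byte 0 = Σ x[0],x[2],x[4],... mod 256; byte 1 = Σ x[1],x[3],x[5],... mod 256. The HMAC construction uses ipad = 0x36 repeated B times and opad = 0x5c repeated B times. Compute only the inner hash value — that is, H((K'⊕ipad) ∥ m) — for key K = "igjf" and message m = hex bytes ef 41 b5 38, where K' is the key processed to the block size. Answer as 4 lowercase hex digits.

Key "igjf" = 69 67 6a 66 is 4 bytes > B = 3, so hash it first: H(key) = d3 cd, then zero-pad to 3 bytes: K' = d3 cd 00.
K' ⊕ ipad = e5 fb 36.
Inner input = e5 fb 36 ∥ ef 41 b5 38.
Inner hash: even-index sum = 404 mod 256 = 148; odd-index sum = 671 mod 256 = 159 → 94 9f.

949f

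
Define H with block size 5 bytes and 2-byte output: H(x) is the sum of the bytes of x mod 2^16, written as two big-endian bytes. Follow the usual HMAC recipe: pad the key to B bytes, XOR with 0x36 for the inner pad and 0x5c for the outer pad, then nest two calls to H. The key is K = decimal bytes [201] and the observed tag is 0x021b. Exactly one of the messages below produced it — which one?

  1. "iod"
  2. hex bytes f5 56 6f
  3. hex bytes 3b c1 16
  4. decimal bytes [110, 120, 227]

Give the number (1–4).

1

Key decimal bytes [201] = c9 is 1 byte ≤ B = 5; zero-pad to 5 bytes: K' = c9 00 00 00 00.
K' ⊕ ipad = ff 36 36 36 36; K' ⊕ opad = 95 5c 5c 5c 5c.
m1: inner = H(ff 36 36 36 36 69 6f 64) = 03 13; tag = H(95 5c 5c 5c 5c 03 13) = 021b ← matches
m2: inner = H(ff 36 36 36 36 f5 56 6f) = 03 91; tag = H(95 5c 5c 5c 5c 03 91) = 0299
m3: inner = H(ff 36 36 36 36 3b c1 16) = 02 e9; tag = H(95 5c 5c 5c 5c 02 e9) = 02f0
m4: inner = H(ff 36 36 36 36 6e 78 e3) = 03 a0; tag = H(95 5c 5c 5c 5c 03 a0) = 02a8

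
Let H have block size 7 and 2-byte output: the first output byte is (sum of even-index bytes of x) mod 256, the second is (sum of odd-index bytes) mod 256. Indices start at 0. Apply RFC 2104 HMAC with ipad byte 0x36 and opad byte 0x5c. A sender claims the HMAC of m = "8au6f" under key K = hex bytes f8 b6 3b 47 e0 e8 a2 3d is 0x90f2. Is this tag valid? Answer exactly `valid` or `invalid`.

valid

Key hex bytes f8 b6 3b 47 e0 e8 a2 3d is 8 bytes > B = 7, so hash it first: H(key) = b5 22, then zero-pad to 7 bytes: K' = b5 22 00 00 00 00 00.
K' ⊕ ipad = 83 14 36 36 36 36 36; K' ⊕ opad = e9 7e 5c 5c 5c 5c 5c.
Inner hash: even-index sum = 444 mod 256 = 188; odd-index sum = 403 mod 256 = 147 → bc 93.
Outer hash (recomputed tag): even-index sum = 656 mod 256 = 144; odd-index sum = 498 mod 256 = 242 → 90 f2.
Recomputed tag = 90f2; claimed = 90f2 → match.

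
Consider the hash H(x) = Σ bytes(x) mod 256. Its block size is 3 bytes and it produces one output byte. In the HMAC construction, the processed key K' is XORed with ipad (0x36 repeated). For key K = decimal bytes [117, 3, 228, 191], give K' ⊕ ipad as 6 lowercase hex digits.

2d3636

Key decimal bytes [117, 3, 228, 191] = 75 03 e4 bf is 4 bytes > B = 3, so hash it first: H(key) = 1b, then zero-pad to 3 bytes: K' = 1b 00 00.
XOR each byte with 0x36: 1b⊕36=2d, 00⊕36=36, 00⊕36=36.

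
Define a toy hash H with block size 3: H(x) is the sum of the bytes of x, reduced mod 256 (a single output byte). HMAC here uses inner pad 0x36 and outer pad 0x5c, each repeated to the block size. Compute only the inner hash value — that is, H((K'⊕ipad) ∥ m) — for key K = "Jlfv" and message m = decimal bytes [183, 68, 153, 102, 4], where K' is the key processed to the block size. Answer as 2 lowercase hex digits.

0e

Key "Jlfv" = 4a 6c 66 76 is 4 bytes > B = 3, so hash it first: H(key) = 92, then zero-pad to 3 bytes: K' = 92 00 00.
K' ⊕ ipad = a4 36 36.
Inner input = a4 36 36 ∥ b7 44 99 66 04.
Inner hash: sum = 164+54+54+183+68+153+102+4 = 782; mod 256 = 14 → 0e.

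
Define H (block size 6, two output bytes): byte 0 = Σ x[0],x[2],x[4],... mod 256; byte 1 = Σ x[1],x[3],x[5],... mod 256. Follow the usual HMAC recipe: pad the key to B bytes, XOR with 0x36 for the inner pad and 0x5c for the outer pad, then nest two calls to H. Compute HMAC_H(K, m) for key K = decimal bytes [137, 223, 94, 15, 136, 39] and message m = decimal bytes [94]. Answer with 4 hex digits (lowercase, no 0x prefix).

Key decimal bytes [137, 223, 94, 15, 136, 39] = 89 df 5e 0f 88 27 is exactly B = 6 bytes: K' = 89 df 5e 0f 88 27.
K' ⊕ ipad = bf e9 68 39 be 11.  K' ⊕ opad = d5 83 02 53 d4 7b.
Inner input = (K'⊕ipad) ∥ m = bf e9 68 39 be 11 ∥ 5e.
Inner hash: even-index sum = 579 mod 256 = 67; odd-index sum = 307 mod 256 = 51 → 43 33.
Outer input = (K'⊕opad) ∥ inner = d5 83 02 53 d4 7b ∥ 43 33.
Outer hash (tag): even-index sum = 494 mod 256 = 238; odd-index sum = 388 mod 256 = 132 → ee 84.

ee84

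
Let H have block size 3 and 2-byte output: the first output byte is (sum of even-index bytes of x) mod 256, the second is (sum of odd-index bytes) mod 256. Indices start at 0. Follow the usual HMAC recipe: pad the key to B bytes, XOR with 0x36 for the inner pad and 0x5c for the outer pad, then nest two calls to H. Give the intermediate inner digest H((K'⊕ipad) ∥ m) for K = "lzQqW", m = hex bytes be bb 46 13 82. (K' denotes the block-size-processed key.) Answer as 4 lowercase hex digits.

Key "lzQqW" = 6c 7a 51 71 57 is 5 bytes > B = 3, so hash it first: H(key) = 14 eb, then zero-pad to 3 bytes: K' = 14 eb 00.
K' ⊕ ipad = 22 dd 36.
Inner input = 22 dd 36 ∥ be bb 46 13 82.
Inner hash: even-index sum = 294 mod 256 = 38; odd-index sum = 611 mod 256 = 99 → 26 63.

2663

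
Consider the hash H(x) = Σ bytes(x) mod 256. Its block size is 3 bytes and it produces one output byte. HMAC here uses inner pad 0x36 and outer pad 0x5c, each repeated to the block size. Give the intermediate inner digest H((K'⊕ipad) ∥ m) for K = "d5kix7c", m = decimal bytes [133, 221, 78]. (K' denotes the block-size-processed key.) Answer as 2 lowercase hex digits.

Key "d5kix7c" = 64 35 6b 69 78 37 63 is 7 bytes > B = 3, so hash it first: H(key) = 7f, then zero-pad to 3 bytes: K' = 7f 00 00.
K' ⊕ ipad = 49 36 36.
Inner input = 49 36 36 ∥ 85 dd 4e.
Inner hash: sum = 73+54+54+133+221+78 = 613; mod 256 = 101 → 65.

65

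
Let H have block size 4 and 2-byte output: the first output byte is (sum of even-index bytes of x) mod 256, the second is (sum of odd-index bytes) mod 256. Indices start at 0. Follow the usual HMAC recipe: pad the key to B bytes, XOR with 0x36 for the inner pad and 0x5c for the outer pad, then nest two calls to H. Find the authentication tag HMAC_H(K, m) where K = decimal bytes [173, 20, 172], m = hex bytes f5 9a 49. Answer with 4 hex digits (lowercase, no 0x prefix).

Key decimal bytes [173, 20, 172] = ad 14 ac is 3 bytes ≤ B = 4; zero-pad to 4 bytes: K' = ad 14 ac 00.
K' ⊕ ipad = 9b 22 9a 36.  K' ⊕ opad = f1 48 f0 5c.
Inner input = (K'⊕ipad) ∥ m = 9b 22 9a 36 ∥ f5 9a 49.
Inner hash: even-index sum = 627 mod 256 = 115; odd-index sum = 242 mod 256 = 242 → 73 f2.
Outer input = (K'⊕opad) ∥ inner = f1 48 f0 5c ∥ 73 f2.
Outer hash (tag): even-index sum = 596 mod 256 = 84; odd-index sum = 406 mod 256 = 150 → 54 96.

5496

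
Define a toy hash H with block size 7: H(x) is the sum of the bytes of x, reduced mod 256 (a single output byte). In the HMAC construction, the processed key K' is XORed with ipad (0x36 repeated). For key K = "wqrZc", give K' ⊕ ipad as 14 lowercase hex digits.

4147446c553636

Key "wqrZc" = 77 71 72 5a 63 is 5 bytes ≤ B = 7; zero-pad to 7 bytes: K' = 77 71 72 5a 63 00 00.
XOR each byte with 0x36: 77⊕36=41, 71⊕36=47, 72⊕36=44, 5a⊕36=6c, 63⊕36=55, 00⊕36=36, 00⊕36=36.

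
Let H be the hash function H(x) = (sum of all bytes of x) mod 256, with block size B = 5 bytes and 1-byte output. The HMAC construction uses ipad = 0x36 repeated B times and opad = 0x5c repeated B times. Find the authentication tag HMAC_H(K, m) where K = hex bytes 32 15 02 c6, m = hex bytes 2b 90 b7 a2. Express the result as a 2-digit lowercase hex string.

a0

Key hex bytes 32 15 02 c6 is 4 bytes ≤ B = 5; zero-pad to 5 bytes: K' = 32 15 02 c6 00.
K' ⊕ ipad = 04 23 34 f0 36.  K' ⊕ opad = 6e 49 5e 9a 5c.
Inner input = (K'⊕ipad) ∥ m = 04 23 34 f0 36 ∥ 2b 90 b7 a2.
Inner hash: sum = 4+35+52+240+54+43+144+183+162 = 917; mod 256 = 149 → 95.
Outer input = (K'⊕opad) ∥ inner = 6e 49 5e 9a 5c ∥ 95.
Outer hash (tag): sum = 110+73+94+154+92+149 = 672; mod 256 = 160 → a0.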